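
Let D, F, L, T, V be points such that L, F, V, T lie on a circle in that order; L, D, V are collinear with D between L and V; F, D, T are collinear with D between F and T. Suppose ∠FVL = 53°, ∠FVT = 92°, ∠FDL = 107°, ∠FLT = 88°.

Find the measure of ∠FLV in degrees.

1. ∠FTL = 53°  [same arc LF]
2. ∠LFT = 39°  [△LFT]
3. ∠FLV = 34°  [△LDF]

∠FLV = 34°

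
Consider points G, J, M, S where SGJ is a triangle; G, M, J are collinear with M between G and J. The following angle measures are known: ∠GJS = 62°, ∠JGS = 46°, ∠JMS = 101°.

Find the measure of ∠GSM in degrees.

1. ∠MGS = 46°  [M on ray GJ]
2. ∠GMS = 79°  [linear pair at M on GJ]
3. ∠GSM = 55°  [△SGM]

∠GSM = 55°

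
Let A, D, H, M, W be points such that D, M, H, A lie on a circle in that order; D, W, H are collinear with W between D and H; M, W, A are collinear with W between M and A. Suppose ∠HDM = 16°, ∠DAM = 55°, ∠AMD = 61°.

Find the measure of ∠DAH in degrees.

∠DAH = 71°

1. ∠DHM = 55°  [same arc DM]
2. ∠DMH = 109°  [△DMH]
3. ∠DAH = 71°  [cyclic DMHA, opposite ∠M+∠A]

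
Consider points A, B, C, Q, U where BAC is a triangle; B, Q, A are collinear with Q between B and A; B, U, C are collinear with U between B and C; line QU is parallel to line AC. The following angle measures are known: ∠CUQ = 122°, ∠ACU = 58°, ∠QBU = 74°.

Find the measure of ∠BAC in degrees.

1. ∠ACB = 58°  [U on ray CB]
2. ∠ABC = 74°  [Q on BA, U on BC]
3. ∠BAC = 48°  [△BAC]

∠BAC = 48°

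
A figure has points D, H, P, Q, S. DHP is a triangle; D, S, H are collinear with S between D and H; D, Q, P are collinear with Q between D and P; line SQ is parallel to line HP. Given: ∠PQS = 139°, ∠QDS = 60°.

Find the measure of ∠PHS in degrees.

1. ∠DQS = 41°  [linear pair at Q on DP]
2. ∠DSQ = 79°  [△DSQ]
3. ∠HSQ = 101°  [linear pair at S on DH]
4. ∠PHS = 79°  [SQ∥HP, co-interior at H–S]

∠PHS = 79°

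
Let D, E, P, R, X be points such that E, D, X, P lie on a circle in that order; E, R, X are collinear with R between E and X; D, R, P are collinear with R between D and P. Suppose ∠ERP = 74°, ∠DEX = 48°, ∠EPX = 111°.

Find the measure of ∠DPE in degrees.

1. ∠EDX = 69°  [cyclic EDXP, opposite ∠D+∠P]
2. ∠DXE = 63°  [△EDX]
3. ∠DPE = 63°  [same arc ED]

∠DPE = 63°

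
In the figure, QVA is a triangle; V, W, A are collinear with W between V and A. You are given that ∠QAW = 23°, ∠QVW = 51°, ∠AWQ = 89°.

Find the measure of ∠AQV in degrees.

1. ∠QAV = 23°  [W on ray AV]
2. ∠AVQ = 51°  [W on ray VA]
3. ∠AQV = 106°  [△QVA]

∠AQV = 106°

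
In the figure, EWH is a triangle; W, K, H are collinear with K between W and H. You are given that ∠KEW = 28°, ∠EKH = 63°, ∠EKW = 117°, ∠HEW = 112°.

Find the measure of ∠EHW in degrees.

1. ∠EWK = 35°  [△EWK]
2. ∠EWH = 35°  [K on ray WH]
3. ∠EHW = 33°  [△EWH]

∠EHW = 33°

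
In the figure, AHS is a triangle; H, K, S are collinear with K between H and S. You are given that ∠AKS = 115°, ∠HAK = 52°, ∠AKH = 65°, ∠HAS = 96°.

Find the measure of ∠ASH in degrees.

1. ∠AHK = 63°  [△AHK]
2. ∠AHS = 63°  [K on ray HS]
3. ∠ASH = 21°  [△AHS]

∠ASH = 21°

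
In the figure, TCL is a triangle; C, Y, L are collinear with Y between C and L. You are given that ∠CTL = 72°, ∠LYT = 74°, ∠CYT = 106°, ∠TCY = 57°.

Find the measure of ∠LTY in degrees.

∠LTY = 55°

1. ∠LCT = 57°  [Y on ray CL]
2. ∠CLT = 51°  [△TCL]
3. ∠TLY = 51°  [Y on ray LC]
4. ∠LTY = 55°  [△TYL]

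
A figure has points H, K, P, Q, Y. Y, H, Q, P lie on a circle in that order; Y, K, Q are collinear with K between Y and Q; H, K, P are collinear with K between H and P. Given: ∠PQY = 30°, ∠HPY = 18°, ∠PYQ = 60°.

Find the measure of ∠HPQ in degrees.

1. ∠PHY = 30°  [same arc YP]
2. ∠HYP = 132°  [△YHP]
3. ∠PHQ = 60°  [same arc QP]
4. ∠HQP = 48°  [cyclic YHQP, opposite ∠Y+∠Q]
5. ∠HPQ = 72°  [△HQP]

∠HPQ = 72°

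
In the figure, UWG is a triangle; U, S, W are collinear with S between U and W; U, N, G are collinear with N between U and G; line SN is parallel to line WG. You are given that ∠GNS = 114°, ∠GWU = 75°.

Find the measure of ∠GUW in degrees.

∠GUW = 39°

1. ∠SNU = 66°  [linear pair at N on UG]
2. ∠NSU = 75°  [SN∥WG, corresponding at S]
3. ∠NUS = 39°  [△USN]
4. ∠GUW = 39°  [S on UW, N on UG]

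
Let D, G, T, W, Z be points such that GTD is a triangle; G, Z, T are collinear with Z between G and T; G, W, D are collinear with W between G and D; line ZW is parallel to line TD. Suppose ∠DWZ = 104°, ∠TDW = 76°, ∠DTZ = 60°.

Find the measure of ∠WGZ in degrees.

1. ∠GDT = 76°  [W on ray DG]
2. ∠DTG = 60°  [Z on ray TG]
3. ∠DGT = 44°  [△GTD]
4. ∠WGZ = 44°  [Z on GT, W on GD]

∠WGZ = 44°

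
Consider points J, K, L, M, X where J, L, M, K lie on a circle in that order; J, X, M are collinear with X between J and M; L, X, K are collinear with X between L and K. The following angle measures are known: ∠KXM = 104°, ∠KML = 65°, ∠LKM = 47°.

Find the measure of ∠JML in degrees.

∠JML = 36°

1. ∠JXL = 104°  [vertical angles at X]
2. ∠KLM = 68°  [△LMK]
3. ∠LXM = 76°  [linear pair at X on JM]
4. ∠JML = 36°  [△LXM]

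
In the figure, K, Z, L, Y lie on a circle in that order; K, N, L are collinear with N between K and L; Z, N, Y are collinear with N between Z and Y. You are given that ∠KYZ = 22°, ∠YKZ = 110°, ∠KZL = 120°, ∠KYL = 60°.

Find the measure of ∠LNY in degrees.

∠LNY = 94°

1. ∠KLZ = 22°  [same arc KZ]
2. ∠KZY = 48°  [△KZY]
3. ∠LKZ = 38°  [△KZL]
4. ∠KLY = 48°  [same arc KY]
5. ∠LYZ = 38°  [same arc ZL]
6. ∠LNY = 94°  [△LNY]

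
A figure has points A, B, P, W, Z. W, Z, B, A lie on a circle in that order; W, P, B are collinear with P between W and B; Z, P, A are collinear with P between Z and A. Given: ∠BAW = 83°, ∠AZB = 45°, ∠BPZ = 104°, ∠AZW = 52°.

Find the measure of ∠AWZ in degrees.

1. ∠AWB = 45°  [same arc BA]
2. ∠APW = 104°  [vertical angles at P]
3. ∠WAZ = 31°  [△WPA]
4. ∠AWZ = 97°  [△WZA]

∠AWZ = 97°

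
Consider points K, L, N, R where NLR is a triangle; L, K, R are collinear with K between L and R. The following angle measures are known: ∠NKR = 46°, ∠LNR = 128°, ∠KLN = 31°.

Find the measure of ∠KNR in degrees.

∠KNR = 113°

1. ∠NLR = 31°  [K on ray LR]
2. ∠LRN = 21°  [△NLR]
3. ∠KRN = 21°  [K on ray RL]
4. ∠KNR = 113°  [△NKR]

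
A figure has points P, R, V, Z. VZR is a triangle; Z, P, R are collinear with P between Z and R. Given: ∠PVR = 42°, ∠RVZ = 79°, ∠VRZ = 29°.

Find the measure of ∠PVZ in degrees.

∠PVZ = 37°

1. ∠RZV = 72°  [△VZR]
2. ∠PRV = 29°  [P on ray RZ]
3. ∠PZV = 72°  [P on ray ZR]
4. ∠RPV = 109°  [△VPR]
5. ∠VPZ = 71°  [linear pair at P on ZR]
6. ∠PVZ = 37°  [△VZP]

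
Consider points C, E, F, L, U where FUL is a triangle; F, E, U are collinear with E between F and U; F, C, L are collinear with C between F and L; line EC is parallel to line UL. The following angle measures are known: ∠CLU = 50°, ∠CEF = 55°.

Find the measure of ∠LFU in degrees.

1. ∠FLU = 50°  [C on ray LF]
2. ∠FUL = 55°  [EC∥UL, corresponding at E]
3. ∠LFU = 75°  [△FUL]

∠LFU = 75°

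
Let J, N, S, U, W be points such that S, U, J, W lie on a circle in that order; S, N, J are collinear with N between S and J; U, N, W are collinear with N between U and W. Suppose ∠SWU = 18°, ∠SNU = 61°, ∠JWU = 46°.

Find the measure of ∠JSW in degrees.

∠JSW = 43°

1. ∠SJU = 18°  [same arc SU]
2. ∠JNU = 119°  [linear pair at N on SJ]
3. ∠JUW = 43°  [△UNJ]
4. ∠JSW = 43°  [same arc JW]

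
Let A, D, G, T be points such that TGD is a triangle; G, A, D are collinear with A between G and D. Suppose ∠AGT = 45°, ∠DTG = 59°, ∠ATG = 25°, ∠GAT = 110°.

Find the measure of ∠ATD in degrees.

1. ∠DGT = 45°  [A on ray GD]
2. ∠GDT = 76°  [△TGD]
3. ∠DAT = 70°  [linear pair at A on GD]
4. ∠ADT = 76°  [A on ray DG]
5. ∠ATD = 34°  [△TAD]

∠ATD = 34°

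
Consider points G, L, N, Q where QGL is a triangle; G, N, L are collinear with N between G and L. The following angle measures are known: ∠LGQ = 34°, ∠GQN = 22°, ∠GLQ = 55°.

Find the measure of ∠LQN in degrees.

∠LQN = 69°

1. ∠NGQ = 34°  [N on ray GL]
2. ∠GNQ = 124°  [△QGN]
3. ∠NLQ = 55°  [N on ray LG]
4. ∠LNQ = 56°  [linear pair at N on GL]
5. ∠LQN = 69°  [△QNL]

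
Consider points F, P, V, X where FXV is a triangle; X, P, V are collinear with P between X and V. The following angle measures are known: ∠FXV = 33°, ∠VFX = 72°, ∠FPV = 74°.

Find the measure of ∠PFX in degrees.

∠PFX = 41°

1. ∠FXP = 33°  [P on ray XV]
2. ∠FPX = 106°  [linear pair at P on XV]
3. ∠PFX = 41°  [△FXP]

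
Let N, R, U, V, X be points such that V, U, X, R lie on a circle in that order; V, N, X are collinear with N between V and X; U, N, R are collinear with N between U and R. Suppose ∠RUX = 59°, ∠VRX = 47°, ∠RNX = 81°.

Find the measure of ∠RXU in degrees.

1. ∠RVX = 59°  [same arc XR]
2. ∠RXV = 74°  [△VXR]
3. ∠URX = 25°  [△XNR]
4. ∠RXU = 96°  [△UXR]

∠RXU = 96°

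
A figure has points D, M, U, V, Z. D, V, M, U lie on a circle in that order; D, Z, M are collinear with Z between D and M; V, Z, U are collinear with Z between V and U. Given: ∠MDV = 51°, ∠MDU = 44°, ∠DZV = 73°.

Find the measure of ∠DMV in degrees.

1. ∠MVU = 44°  [same arc MU]
2. ∠MZV = 107°  [linear pair at Z on DM]
3. ∠DMV = 29°  [△VZM]

∠DMV = 29°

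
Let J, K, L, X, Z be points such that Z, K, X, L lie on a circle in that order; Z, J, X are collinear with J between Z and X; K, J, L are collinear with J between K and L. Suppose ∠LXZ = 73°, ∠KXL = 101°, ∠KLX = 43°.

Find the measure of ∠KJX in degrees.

1. ∠LKZ = 73°  [same arc ZL]
2. ∠KZX = 43°  [same arc KX]
3. ∠KJZ = 64°  [△ZJK]
4. ∠KJX = 116°  [linear pair at J on ZX]

∠KJX = 116°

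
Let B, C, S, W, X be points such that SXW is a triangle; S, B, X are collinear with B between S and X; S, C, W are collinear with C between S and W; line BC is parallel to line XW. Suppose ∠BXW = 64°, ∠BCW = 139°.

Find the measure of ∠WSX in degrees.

1. ∠SXW = 64°  [B on ray XS]
2. ∠BCS = 41°  [linear pair at C on SW]
3. ∠CBS = 64°  [BC∥XW, corresponding at B]
4. ∠BSC = 75°  [△SBC]
5. ∠WSX = 75°  [B on SX, C on SW]

∠WSX = 75°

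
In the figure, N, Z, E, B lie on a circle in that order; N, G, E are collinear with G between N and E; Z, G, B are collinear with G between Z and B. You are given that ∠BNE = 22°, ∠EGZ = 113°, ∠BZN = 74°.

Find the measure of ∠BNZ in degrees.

1. ∠BGN = 113°  [vertical angles at G]
2. ∠NBZ = 45°  [△NGB]
3. ∠BNZ = 61°  [△NZB]

∠BNZ = 61°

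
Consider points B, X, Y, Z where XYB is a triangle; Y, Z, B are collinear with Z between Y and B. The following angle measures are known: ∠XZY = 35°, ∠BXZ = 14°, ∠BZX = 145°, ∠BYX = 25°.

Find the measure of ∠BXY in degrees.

1. ∠XBZ = 21°  [△XZB]
2. ∠XBY = 21°  [Z on ray BY]
3. ∠BXY = 134°  [△XYB]

∠BXY = 134°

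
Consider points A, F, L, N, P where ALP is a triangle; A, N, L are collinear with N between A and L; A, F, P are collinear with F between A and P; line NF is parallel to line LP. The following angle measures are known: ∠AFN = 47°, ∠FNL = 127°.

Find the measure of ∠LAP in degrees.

∠LAP = 80°

1. ∠ANF = 53°  [linear pair at N on AL]
2. ∠FAN = 80°  [△ANF]
3. ∠LAP = 80°  [N on AL, F on AP]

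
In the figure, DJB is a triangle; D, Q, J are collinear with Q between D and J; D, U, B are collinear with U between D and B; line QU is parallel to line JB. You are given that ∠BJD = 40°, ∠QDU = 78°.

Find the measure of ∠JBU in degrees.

1. ∠DQU = 40°  [QU∥JB, corresponding at Q]
2. ∠DUQ = 62°  [△DQU]
3. ∠BUQ = 118°  [linear pair at U on DB]
4. ∠JBU = 62°  [QU∥JB, co-interior at B–U]

∠JBU = 62°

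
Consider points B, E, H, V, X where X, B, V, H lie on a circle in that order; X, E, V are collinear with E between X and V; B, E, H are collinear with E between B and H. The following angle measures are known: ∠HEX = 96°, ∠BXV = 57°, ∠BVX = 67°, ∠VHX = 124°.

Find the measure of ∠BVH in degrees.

1. ∠BEV = 96°  [vertical angles at E]
2. ∠BHV = 57°  [same arc BV]
3. ∠HBV = 17°  [△BEV]
4. ∠BVH = 106°  [△BVH]

∠BVH = 106°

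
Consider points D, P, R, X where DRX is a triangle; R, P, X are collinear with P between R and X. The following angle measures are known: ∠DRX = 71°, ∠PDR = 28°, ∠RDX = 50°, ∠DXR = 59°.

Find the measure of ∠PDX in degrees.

∠PDX = 22°

1. ∠DRP = 71°  [P on ray RX]
2. ∠DPR = 81°  [△DRP]
3. ∠DXP = 59°  [P on ray XR]
4. ∠DPX = 99°  [linear pair at P on RX]
5. ∠PDX = 22°  [△DPX]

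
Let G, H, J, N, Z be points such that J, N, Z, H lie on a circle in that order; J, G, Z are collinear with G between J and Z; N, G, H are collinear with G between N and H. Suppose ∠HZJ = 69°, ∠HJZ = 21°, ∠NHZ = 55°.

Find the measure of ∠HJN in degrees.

∠HJN = 76°

1. ∠HNZ = 21°  [same arc ZH]
2. ∠HZN = 104°  [△NZH]
3. ∠HJN = 76°  [cyclic JNZH, opposite ∠J+∠Z]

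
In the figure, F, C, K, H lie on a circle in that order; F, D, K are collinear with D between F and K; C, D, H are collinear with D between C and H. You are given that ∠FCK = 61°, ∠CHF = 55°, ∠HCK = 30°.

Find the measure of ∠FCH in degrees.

∠FCH = 31°

1. ∠FHK = 119°  [cyclic FCKH, opposite ∠C+∠H]
2. ∠HFK = 30°  [same arc KH]
3. ∠FKH = 31°  [△FKH]
4. ∠FCH = 31°  [same arc FH]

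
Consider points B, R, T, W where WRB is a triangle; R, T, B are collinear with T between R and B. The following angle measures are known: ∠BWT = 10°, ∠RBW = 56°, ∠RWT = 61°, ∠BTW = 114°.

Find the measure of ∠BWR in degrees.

1. ∠RTW = 66°  [linear pair at T on RB]
2. ∠TRW = 53°  [△WRT]
3. ∠BRW = 53°  [T on ray RB]
4. ∠BWR = 71°  [△WRB]

∠BWR = 71°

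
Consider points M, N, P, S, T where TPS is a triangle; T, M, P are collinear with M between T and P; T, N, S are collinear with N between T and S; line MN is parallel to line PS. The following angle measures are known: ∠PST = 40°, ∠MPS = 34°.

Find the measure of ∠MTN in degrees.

∠MTN = 106°

1. ∠SPT = 34°  [M on ray PT]
2. ∠PTS = 106°  [△TPS]
3. ∠MTN = 106°  [M on TP, N on TS]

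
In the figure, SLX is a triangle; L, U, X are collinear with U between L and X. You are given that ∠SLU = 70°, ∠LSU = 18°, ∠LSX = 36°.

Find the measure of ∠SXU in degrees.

1. ∠SLX = 70°  [U on ray LX]
2. ∠LXS = 74°  [△SLX]
3. ∠SXU = 74°  [U on ray XL]

∠SXU = 74°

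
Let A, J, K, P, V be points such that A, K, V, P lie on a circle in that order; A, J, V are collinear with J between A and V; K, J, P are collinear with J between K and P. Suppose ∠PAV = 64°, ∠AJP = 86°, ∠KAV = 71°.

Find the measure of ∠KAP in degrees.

1. ∠PKV = 64°  [same arc VP]
2. ∠KPV = 71°  [same arc KV]
3. ∠KVP = 45°  [△KVP]
4. ∠KAP = 135°  [cyclic AKVP, opposite ∠A+∠V]

∠KAP = 135°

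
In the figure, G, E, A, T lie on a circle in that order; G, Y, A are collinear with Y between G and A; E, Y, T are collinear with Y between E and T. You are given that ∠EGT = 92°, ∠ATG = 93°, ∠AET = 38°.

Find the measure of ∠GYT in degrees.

1. ∠EAT = 88°  [cyclic GEAT, opposite ∠G+∠A]
2. ∠AGT = 38°  [same arc AT]
3. ∠ATE = 54°  [△EAT]
4. ∠GAT = 49°  [△GAT]
5. ∠AYT = 77°  [△AYT]
6. ∠GYT = 103°  [linear pair at Y on GA]

∠GYT = 103°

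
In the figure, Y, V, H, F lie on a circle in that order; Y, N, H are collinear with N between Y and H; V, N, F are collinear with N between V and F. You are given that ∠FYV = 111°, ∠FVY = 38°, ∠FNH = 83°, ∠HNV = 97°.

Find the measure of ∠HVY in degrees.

1. ∠VFY = 31°  [△YVF]
2. ∠VNY = 83°  [vertical angles at N]
3. ∠VHY = 31°  [same arc YV]
4. ∠HYV = 59°  [△YNV]
5. ∠HVY = 90°  [△YVH]

∠HVY = 90°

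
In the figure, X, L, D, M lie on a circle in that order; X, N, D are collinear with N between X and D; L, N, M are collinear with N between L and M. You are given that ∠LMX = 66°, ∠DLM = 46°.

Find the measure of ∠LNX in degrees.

∠LNX = 112°

1. ∠LDX = 66°  [same arc XL]
2. ∠DNL = 68°  [△LND]
3. ∠LNX = 112°  [linear pair at N on XD]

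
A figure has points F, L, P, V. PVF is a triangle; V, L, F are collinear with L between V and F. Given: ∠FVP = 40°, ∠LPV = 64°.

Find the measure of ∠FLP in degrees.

∠FLP = 104°

1. ∠LVP = 40°  [L on ray VF]
2. ∠PLV = 76°  [△PVL]
3. ∠FLP = 104°  [linear pair at L on VF]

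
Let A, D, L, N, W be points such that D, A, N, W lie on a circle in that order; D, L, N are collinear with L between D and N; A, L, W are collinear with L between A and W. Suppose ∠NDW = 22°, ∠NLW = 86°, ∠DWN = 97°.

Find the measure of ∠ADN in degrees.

∠ADN = 33°

1. ∠DNW = 61°  [△DNW]
2. ∠ALD = 86°  [vertical angles at L]
3. ∠DAW = 61°  [same arc DW]
4. ∠ADN = 33°  [△DLA]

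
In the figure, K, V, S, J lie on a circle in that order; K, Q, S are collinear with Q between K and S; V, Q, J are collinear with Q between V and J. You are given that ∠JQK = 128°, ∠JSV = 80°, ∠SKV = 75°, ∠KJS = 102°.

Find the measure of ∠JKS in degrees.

∠JKS = 25°

1. ∠JQS = 52°  [linear pair at Q on KS]
2. ∠SJV = 75°  [same arc VS]
3. ∠JSK = 53°  [△SQJ]
4. ∠JKS = 25°  [△KSJ]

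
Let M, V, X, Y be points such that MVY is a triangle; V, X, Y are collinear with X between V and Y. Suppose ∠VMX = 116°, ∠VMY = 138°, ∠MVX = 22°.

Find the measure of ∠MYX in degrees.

∠MYX = 20°

1. ∠MVY = 22°  [X on ray VY]
2. ∠MYV = 20°  [△MVY]
3. ∠MYX = 20°  [X on ray YV]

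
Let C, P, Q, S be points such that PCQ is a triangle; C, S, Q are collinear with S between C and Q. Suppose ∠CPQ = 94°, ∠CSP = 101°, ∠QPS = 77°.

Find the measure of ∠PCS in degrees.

1. ∠PSQ = 79°  [linear pair at S on CQ]
2. ∠PQS = 24°  [△PSQ]
3. ∠CQP = 24°  [S on ray QC]
4. ∠PCQ = 62°  [△PCQ]
5. ∠PCS = 62°  [S on ray CQ]

∠PCS = 62°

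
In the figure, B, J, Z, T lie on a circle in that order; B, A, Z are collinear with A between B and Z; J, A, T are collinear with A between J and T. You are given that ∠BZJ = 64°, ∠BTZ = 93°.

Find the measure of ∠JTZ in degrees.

1. ∠BJZ = 87°  [cyclic BJZT, opposite ∠J+∠T]
2. ∠JBZ = 29°  [△BJZ]
3. ∠JTZ = 29°  [same arc JZ]

∠JTZ = 29°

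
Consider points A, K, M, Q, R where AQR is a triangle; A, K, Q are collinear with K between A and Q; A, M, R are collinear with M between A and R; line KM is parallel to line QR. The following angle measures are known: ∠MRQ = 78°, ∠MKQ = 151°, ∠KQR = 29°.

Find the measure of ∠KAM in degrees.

∠KAM = 73°

1. ∠ARQ = 78°  [M on ray RA]
2. ∠AKM = 29°  [linear pair at K on AQ]
3. ∠AMK = 78°  [KM∥QR, corresponding at M]
4. ∠KAM = 73°  [△AKM]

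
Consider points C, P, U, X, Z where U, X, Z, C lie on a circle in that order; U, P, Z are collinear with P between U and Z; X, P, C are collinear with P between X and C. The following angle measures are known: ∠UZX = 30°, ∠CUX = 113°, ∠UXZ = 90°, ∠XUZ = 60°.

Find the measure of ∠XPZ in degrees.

∠XPZ = 97°

1. ∠UCX = 30°  [same arc UX]
2. ∠CXU = 37°  [△UXC]
3. ∠UPX = 83°  [△UPX]
4. ∠XPZ = 97°  [linear pair at P on UZ]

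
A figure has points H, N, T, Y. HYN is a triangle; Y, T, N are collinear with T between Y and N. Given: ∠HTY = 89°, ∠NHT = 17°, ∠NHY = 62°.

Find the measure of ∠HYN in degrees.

1. ∠HTN = 91°  [linear pair at T on YN]
2. ∠HNT = 72°  [△HTN]
3. ∠HNY = 72°  [T on ray NY]
4. ∠HYN = 46°  [△HYN]

∠HYN = 46°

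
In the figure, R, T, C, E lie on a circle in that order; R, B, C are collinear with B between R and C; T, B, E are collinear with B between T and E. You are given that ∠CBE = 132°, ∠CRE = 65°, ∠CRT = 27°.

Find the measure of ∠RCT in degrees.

1. ∠RBT = 132°  [vertical angles at B]
2. ∠CTE = 65°  [same arc CE]
3. ∠CBT = 48°  [linear pair at B on RC]
4. ∠RCT = 67°  [△TBC]

∠RCT = 67°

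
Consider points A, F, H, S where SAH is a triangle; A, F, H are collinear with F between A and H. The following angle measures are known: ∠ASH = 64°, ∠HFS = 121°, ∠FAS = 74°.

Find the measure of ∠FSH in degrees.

∠FSH = 17°

1. ∠HAS = 74°  [F on ray AH]
2. ∠AHS = 42°  [△SAH]
3. ∠FHS = 42°  [F on ray HA]
4. ∠FSH = 17°  [△SFH]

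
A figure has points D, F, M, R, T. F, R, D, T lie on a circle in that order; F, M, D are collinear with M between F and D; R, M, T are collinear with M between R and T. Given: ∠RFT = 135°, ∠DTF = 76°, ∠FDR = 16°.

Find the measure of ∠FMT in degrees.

1. ∠DRF = 104°  [cyclic FRDT, opposite ∠R+∠T]
2. ∠FTR = 16°  [same arc FR]
3. ∠DFR = 60°  [△FRD]
4. ∠FRT = 29°  [△FRT]
5. ∠DTR = 60°  [same arc RD]
6. ∠FDT = 29°  [same arc FT]
7. ∠DMT = 91°  [△DMT]
8. ∠FMT = 89°  [linear pair at M on FD]

∠FMT = 89°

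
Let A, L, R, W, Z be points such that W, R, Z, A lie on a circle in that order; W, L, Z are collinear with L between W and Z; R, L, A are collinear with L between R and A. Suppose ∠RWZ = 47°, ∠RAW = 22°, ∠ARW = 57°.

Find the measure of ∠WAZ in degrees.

1. ∠RZW = 22°  [same arc WR]
2. ∠WRZ = 111°  [△WRZ]
3. ∠WAZ = 69°  [cyclic WRZA, opposite ∠R+∠A]

∠WAZ = 69°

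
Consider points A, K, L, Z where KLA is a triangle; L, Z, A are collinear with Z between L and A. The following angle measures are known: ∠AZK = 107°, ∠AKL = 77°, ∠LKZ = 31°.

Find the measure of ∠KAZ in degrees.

1. ∠KZL = 73°  [linear pair at Z on LA]
2. ∠KLZ = 76°  [△KLZ]
3. ∠ALK = 76°  [Z on ray LA]
4. ∠KAL = 27°  [△KLA]
5. ∠KAZ = 27°  [Z on ray AL]

∠KAZ = 27°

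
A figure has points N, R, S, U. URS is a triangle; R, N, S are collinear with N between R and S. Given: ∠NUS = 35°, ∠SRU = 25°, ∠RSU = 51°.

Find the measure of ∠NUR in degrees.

1. ∠NRU = 25°  [N on ray RS]
2. ∠NSU = 51°  [N on ray SR]
3. ∠SNU = 94°  [△UNS]
4. ∠RNU = 86°  [linear pair at N on RS]
5. ∠NUR = 69°  [△URN]

∠NUR = 69°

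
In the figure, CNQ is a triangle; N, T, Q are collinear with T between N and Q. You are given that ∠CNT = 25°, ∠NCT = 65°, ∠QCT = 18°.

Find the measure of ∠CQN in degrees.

1. ∠CTN = 90°  [△CNT]
2. ∠CTQ = 90°  [linear pair at T on NQ]
3. ∠CQT = 72°  [△CTQ]
4. ∠CQN = 72°  [T on ray QN]

∠CQN = 72°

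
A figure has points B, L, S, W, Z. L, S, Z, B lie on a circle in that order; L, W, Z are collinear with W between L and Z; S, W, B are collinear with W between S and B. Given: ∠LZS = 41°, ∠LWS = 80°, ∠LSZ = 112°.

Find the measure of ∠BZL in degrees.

1. ∠SLZ = 27°  [△LSZ]
2. ∠BWZ = 80°  [vertical angles at W]
3. ∠SBZ = 27°  [same arc SZ]
4. ∠BZL = 73°  [△ZWB]

∠BZL = 73°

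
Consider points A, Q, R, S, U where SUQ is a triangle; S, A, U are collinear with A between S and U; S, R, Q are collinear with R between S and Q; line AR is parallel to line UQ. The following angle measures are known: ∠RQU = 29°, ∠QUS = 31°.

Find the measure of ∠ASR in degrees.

∠ASR = 120°

1. ∠SQU = 29°  [R on ray QS]
2. ∠QSU = 120°  [△SUQ]
3. ∠ASR = 120°  [A on SU, R on SQ]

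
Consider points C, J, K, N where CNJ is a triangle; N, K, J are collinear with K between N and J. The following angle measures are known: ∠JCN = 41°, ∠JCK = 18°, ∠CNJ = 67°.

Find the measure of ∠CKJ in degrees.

1. ∠CJN = 72°  [△CNJ]
2. ∠CJK = 72°  [K on ray JN]
3. ∠CKJ = 90°  [△CKJ]

∠CKJ = 90°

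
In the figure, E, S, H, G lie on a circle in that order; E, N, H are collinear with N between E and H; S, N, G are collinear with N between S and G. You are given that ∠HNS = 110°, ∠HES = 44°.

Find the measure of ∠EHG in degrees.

∠EHG = 66°

1. ∠ENG = 110°  [vertical angles at N]
2. ∠HGS = 44°  [same arc SH]
3. ∠GNH = 70°  [linear pair at N on EH]
4. ∠EHG = 66°  [△HNG]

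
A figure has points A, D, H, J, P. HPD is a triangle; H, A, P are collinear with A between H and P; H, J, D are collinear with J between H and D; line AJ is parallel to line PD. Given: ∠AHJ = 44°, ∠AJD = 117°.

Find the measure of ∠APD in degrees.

∠APD = 73°

1. ∠AJH = 63°  [linear pair at J on HD]
2. ∠HAJ = 73°  [△HAJ]
3. ∠JAP = 107°  [linear pair at A on HP]
4. ∠APD = 73°  [AJ∥PD, co-interior at P–A]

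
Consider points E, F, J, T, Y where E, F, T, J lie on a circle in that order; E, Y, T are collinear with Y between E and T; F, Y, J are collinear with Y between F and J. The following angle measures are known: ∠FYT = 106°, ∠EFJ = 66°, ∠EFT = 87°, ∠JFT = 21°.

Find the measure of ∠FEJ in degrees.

∠FEJ = 61°

1. ∠EYJ = 106°  [vertical angles at Y]
2. ∠JET = 21°  [same arc TJ]
3. ∠EJF = 53°  [△EYJ]
4. ∠FEJ = 61°  [△EFJ]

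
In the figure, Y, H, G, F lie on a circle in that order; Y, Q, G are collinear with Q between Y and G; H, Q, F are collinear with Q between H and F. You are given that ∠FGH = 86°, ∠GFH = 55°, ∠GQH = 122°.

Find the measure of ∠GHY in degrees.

∠GHY = 106°

1. ∠FHG = 39°  [△HGF]
2. ∠GYH = 55°  [same arc HG]
3. ∠HGY = 19°  [△HQG]
4. ∠GHY = 106°  [△YHG]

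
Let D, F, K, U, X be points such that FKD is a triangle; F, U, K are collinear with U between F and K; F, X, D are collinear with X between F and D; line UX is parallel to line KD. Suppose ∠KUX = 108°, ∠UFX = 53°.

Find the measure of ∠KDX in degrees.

∠KDX = 55°

1. ∠FUX = 72°  [linear pair at U on FK]
2. ∠FXU = 55°  [△FUX]
3. ∠DXU = 125°  [linear pair at X on FD]
4. ∠KDX = 55°  [UX∥KD, co-interior at D–X]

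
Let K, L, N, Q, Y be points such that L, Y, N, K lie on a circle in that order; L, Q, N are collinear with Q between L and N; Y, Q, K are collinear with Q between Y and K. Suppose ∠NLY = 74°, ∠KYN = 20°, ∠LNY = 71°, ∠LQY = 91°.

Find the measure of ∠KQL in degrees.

∠KQL = 89°

1. ∠KLN = 20°  [same arc NK]
2. ∠LKY = 71°  [same arc LY]
3. ∠KQL = 89°  [△LQK]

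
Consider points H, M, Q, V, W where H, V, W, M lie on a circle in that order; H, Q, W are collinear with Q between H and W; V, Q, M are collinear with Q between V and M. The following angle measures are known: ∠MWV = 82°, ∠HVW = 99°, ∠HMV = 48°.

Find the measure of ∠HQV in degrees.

1. ∠MHV = 98°  [cyclic HVWM, opposite ∠H+∠W]
2. ∠HWV = 48°  [same arc HV]
3. ∠HVM = 34°  [△HVM]
4. ∠VHW = 33°  [△HVW]
5. ∠HQV = 113°  [△HQV]

∠HQV = 113°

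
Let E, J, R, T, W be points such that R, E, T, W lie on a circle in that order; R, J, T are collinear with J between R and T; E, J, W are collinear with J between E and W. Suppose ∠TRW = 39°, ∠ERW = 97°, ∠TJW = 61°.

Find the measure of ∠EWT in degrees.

∠EWT = 58°

1. ∠TEW = 39°  [same arc TW]
2. ∠ETW = 83°  [cyclic RETW, opposite ∠R+∠T]
3. ∠EWT = 58°  [△ETW]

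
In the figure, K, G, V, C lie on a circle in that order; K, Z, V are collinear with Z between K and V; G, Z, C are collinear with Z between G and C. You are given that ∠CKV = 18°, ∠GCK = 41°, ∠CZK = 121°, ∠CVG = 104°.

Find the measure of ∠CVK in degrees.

∠CVK = 63°

1. ∠CGV = 18°  [same arc VC]
2. ∠CZV = 59°  [linear pair at Z on KV]
3. ∠GCV = 58°  [△GVC]
4. ∠CVK = 63°  [△VZC]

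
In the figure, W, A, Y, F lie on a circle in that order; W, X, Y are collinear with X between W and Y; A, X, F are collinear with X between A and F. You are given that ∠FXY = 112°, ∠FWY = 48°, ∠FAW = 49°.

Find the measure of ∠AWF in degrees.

1. ∠FXW = 68°  [linear pair at X on WY]
2. ∠AFW = 64°  [△WXF]
3. ∠AWF = 67°  [△WAF]

∠AWF = 67°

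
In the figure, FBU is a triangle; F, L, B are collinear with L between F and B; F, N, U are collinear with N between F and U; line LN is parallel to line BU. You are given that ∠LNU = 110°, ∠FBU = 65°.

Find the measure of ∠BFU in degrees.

1. ∠FNL = 70°  [linear pair at N on FU]
2. ∠FLN = 65°  [LN∥BU, corresponding at L]
3. ∠LFN = 45°  [△FLN]
4. ∠BFU = 45°  [L on FB, N on FU]

∠BFU = 45°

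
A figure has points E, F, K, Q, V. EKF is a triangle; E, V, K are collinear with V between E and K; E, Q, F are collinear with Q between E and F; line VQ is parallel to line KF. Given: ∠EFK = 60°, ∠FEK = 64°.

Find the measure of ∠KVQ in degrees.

1. ∠EKF = 56°  [△EKF]
2. ∠EVQ = 56°  [VQ∥KF, corresponding at V]
3. ∠KVQ = 124°  [linear pair at V on EK]

∠KVQ = 124°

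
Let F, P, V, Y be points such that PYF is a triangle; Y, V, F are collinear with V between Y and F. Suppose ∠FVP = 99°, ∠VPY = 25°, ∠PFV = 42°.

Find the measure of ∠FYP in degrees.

∠FYP = 74°

1. ∠PVY = 81°  [linear pair at V on YF]
2. ∠PYV = 74°  [△PYV]
3. ∠FYP = 74°  [V on ray YF]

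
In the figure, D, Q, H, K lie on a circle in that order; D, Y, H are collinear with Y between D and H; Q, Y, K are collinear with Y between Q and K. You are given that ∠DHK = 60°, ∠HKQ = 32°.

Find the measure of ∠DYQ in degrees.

1. ∠DQK = 60°  [same arc DK]
2. ∠HDQ = 32°  [same arc QH]
3. ∠DYQ = 88°  [△DYQ]

∠DYQ = 88°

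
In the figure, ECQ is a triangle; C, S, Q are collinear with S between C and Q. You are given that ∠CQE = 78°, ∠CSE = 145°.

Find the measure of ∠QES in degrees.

∠QES = 67°

1. ∠EQS = 78°  [S on ray QC]
2. ∠ESQ = 35°  [linear pair at S on CQ]
3. ∠QES = 67°  [△ESQ]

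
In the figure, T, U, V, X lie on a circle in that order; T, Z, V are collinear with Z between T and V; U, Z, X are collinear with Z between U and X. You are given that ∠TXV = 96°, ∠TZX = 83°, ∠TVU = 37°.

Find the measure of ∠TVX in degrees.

∠TVX = 24°

1. ∠TXU = 37°  [same arc TU]
2. ∠VTX = 60°  [△TZX]
3. ∠TVX = 24°  [△TVX]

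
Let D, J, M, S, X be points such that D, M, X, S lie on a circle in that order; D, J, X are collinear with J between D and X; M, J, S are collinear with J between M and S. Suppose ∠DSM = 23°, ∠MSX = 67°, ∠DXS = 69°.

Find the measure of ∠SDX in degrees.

1. ∠SJX = 44°  [△XJS]
2. ∠DJS = 136°  [linear pair at J on DX]
3. ∠SDX = 21°  [△DJS]

∠SDX = 21°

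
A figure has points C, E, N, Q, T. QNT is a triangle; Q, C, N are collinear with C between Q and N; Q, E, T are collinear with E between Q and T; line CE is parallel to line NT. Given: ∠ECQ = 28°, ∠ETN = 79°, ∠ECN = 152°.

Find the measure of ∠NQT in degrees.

1. ∠QNT = 28°  [CE∥NT, corresponding at C]
2. ∠NTQ = 79°  [E on ray TQ]
3. ∠NQT = 73°  [△QNT]

∠NQT = 73°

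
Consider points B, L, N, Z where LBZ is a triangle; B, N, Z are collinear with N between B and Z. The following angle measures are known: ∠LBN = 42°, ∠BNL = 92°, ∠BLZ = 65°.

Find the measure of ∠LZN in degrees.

1. ∠LBZ = 42°  [N on ray BZ]
2. ∠BZL = 73°  [△LBZ]
3. ∠LZN = 73°  [N on ray ZB]

∠LZN = 73°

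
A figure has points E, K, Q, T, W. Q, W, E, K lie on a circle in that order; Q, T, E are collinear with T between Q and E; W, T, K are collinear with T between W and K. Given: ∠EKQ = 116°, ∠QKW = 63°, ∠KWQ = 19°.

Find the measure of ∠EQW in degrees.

∠EQW = 53°

1. ∠EWQ = 64°  [cyclic QWEK, opposite ∠W+∠K]
2. ∠QEW = 63°  [same arc QW]
3. ∠EQW = 53°  [△QWE]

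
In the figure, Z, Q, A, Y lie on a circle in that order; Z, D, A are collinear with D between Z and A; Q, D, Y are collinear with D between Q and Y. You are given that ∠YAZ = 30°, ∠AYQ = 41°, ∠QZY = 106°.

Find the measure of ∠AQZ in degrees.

∠AQZ = 95°

1. ∠YQZ = 30°  [same arc ZY]
2. ∠AZQ = 41°  [same arc QA]
3. ∠QYZ = 44°  [△ZQY]
4. ∠QAZ = 44°  [same arc ZQ]
5. ∠AQZ = 95°  [△ZQA]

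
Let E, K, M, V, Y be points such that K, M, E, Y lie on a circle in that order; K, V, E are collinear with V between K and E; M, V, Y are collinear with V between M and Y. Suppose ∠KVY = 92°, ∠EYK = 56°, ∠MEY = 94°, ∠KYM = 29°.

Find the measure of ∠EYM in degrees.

1. ∠EVY = 88°  [linear pair at V on KE]
2. ∠EKY = 59°  [△KVY]
3. ∠KEY = 65°  [△KEY]
4. ∠EYM = 27°  [△EVY]

∠EYM = 27°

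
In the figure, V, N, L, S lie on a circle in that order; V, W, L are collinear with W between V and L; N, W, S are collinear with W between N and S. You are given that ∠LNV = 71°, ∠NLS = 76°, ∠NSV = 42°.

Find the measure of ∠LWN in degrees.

∠LWN = 101°

1. ∠NVS = 104°  [cyclic VNLS, opposite ∠V+∠L]
2. ∠NLV = 42°  [same arc VN]
3. ∠SNV = 34°  [△VNS]
4. ∠LVN = 67°  [△VNL]
5. ∠NWV = 79°  [△VWN]
6. ∠LWN = 101°  [linear pair at W on VL]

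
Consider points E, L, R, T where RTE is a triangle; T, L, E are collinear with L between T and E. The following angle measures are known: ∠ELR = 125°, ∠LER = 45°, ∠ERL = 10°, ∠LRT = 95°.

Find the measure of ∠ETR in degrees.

1. ∠RLT = 55°  [linear pair at L on TE]
2. ∠LTR = 30°  [△RTL]
3. ∠ETR = 30°  [L on ray TE]

∠ETR = 30°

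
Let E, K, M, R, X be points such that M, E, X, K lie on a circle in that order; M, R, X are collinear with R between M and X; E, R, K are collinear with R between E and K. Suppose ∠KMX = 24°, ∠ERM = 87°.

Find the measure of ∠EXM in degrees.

∠EXM = 63°

1. ∠KEX = 24°  [same arc XK]
2. ∠ERX = 93°  [linear pair at R on MX]
3. ∠EXM = 63°  [△ERX]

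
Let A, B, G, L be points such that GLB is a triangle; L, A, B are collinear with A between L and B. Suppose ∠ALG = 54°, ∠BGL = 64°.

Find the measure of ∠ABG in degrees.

∠ABG = 62°

1. ∠BLG = 54°  [A on ray LB]
2. ∠GBL = 62°  [△GLB]
3. ∠ABG = 62°  [A on ray BL]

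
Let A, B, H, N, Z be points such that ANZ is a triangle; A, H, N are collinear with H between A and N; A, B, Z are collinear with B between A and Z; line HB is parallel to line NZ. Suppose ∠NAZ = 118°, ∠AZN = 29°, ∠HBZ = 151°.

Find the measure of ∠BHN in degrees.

1. ∠ANZ = 33°  [△ANZ]
2. ∠AHB = 33°  [HB∥NZ, corresponding at H]
3. ∠BHN = 147°  [linear pair at H on AN]

∠BHN = 147°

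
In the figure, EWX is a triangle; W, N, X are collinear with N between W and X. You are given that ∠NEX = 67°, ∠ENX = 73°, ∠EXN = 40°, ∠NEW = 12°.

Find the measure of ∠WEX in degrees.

∠WEX = 79°

1. ∠ENW = 107°  [linear pair at N on WX]
2. ∠EXW = 40°  [N on ray XW]
3. ∠EWN = 61°  [△EWN]
4. ∠EWX = 61°  [N on ray WX]
5. ∠WEX = 79°  [△EWX]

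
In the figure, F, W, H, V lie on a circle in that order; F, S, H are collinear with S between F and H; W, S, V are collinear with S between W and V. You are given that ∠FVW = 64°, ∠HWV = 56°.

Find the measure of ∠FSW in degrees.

∠FSW = 120°

1. ∠FHW = 64°  [same arc FW]
2. ∠HSW = 60°  [△WSH]
3. ∠FSW = 120°  [linear pair at S on FH]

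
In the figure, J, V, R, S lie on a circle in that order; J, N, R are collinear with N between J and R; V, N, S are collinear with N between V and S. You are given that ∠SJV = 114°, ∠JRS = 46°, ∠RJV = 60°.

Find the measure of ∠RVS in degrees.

1. ∠SRV = 66°  [cyclic JVRS, opposite ∠J+∠R]
2. ∠RSV = 60°  [same arc VR]
3. ∠RVS = 54°  [△VRS]

∠RVS = 54°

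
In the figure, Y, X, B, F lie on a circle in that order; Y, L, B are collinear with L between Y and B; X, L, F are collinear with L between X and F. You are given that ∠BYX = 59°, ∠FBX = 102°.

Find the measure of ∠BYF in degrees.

1. ∠BFX = 59°  [same arc XB]
2. ∠BXF = 19°  [△XBF]
3. ∠BYF = 19°  [same arc BF]

∠BYF = 19°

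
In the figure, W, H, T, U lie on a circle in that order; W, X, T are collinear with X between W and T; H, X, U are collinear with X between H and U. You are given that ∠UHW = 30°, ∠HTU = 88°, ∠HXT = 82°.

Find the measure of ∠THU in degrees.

∠THU = 40°

1. ∠HWU = 92°  [cyclic WHTU, opposite ∠W+∠T]
2. ∠UXW = 82°  [vertical angles at X]
3. ∠HUW = 58°  [△WHU]
4. ∠TWU = 40°  [△WXU]
5. ∠THU = 40°  [same arc TU]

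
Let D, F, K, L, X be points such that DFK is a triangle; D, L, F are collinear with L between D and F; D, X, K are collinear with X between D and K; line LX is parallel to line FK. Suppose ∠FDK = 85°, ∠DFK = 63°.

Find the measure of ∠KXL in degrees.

1. ∠DKF = 32°  [△DFK]
2. ∠DXL = 32°  [LX∥FK, corresponding at X]
3. ∠KXL = 148°  [linear pair at X on DK]

∠KXL = 148°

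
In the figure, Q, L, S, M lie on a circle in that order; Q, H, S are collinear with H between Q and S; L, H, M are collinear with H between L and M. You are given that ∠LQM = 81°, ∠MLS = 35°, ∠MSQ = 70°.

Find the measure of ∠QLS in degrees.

∠QLS = 105°

1. ∠MQS = 35°  [same arc SM]
2. ∠QMS = 75°  [△QSM]
3. ∠QLS = 105°  [cyclic QLSM, opposite ∠L+∠M]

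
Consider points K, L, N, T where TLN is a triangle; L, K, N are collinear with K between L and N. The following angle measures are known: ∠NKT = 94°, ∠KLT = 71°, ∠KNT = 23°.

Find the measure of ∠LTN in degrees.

1. ∠NLT = 71°  [K on ray LN]
2. ∠LNT = 23°  [K on ray NL]
3. ∠LTN = 86°  [△TLN]

∠LTN = 86°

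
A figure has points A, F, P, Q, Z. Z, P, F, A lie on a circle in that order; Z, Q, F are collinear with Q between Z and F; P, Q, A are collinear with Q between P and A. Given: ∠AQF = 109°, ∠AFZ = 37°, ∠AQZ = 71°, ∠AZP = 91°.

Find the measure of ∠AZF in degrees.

∠AZF = 57°

1. ∠APZ = 37°  [same arc ZA]
2. ∠PAZ = 52°  [△ZPA]
3. ∠AZF = 57°  [△ZQA]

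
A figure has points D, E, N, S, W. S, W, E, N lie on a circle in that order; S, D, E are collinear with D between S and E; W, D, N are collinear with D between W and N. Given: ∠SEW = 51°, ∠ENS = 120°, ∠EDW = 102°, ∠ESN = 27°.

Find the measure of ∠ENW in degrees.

1. ∠EWS = 60°  [cyclic SWEN, opposite ∠W+∠N]
2. ∠ESW = 69°  [△SWE]
3. ∠ENW = 69°  [same arc WE]

∠ENW = 69°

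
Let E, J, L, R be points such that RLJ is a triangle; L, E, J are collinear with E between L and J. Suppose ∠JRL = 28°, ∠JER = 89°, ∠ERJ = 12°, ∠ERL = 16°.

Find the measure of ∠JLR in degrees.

∠JLR = 73°

1. ∠LER = 91°  [linear pair at E on LJ]
2. ∠ELR = 73°  [△RLE]
3. ∠JLR = 73°  [E on ray LJ]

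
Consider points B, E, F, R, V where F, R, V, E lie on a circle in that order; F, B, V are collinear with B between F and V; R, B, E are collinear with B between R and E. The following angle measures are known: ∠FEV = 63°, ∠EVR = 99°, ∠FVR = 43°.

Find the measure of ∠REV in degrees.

∠REV = 20°

1. ∠FRV = 117°  [cyclic FRVE, opposite ∠R+∠E]
2. ∠RFV = 20°  [△FRV]
3. ∠REV = 20°  [same arc RV]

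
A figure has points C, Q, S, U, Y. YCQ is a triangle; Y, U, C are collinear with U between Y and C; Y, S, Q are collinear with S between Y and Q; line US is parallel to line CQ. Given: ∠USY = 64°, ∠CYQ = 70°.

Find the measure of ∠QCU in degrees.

1. ∠CQY = 64°  [US∥CQ, corresponding at S]
2. ∠QCY = 46°  [△YCQ]
3. ∠QCU = 46°  [U on ray CY]

∠QCU = 46°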